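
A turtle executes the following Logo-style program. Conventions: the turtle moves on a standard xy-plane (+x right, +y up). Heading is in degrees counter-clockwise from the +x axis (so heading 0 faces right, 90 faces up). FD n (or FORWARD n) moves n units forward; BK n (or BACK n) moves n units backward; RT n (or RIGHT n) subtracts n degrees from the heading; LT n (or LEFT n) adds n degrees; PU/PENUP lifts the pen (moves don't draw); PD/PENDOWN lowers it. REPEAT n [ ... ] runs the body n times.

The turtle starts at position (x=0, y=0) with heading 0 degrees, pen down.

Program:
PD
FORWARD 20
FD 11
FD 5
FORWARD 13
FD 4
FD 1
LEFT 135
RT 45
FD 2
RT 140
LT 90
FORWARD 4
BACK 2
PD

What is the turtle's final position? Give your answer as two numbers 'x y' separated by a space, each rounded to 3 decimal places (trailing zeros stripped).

Answer: 55.532 3.286

Derivation:
Executing turtle program step by step:
Start: pos=(0,0), heading=0, pen down
PD: pen down
FD 20: (0,0) -> (20,0) [heading=0, draw]
FD 11: (20,0) -> (31,0) [heading=0, draw]
FD 5: (31,0) -> (36,0) [heading=0, draw]
FD 13: (36,0) -> (49,0) [heading=0, draw]
FD 4: (49,0) -> (53,0) [heading=0, draw]
FD 1: (53,0) -> (54,0) [heading=0, draw]
LT 135: heading 0 -> 135
RT 45: heading 135 -> 90
FD 2: (54,0) -> (54,2) [heading=90, draw]
RT 140: heading 90 -> 310
LT 90: heading 310 -> 40
FD 4: (54,2) -> (57.064,4.571) [heading=40, draw]
BK 2: (57.064,4.571) -> (55.532,3.286) [heading=40, draw]
PD: pen down
Final: pos=(55.532,3.286), heading=40, 9 segment(s) drawn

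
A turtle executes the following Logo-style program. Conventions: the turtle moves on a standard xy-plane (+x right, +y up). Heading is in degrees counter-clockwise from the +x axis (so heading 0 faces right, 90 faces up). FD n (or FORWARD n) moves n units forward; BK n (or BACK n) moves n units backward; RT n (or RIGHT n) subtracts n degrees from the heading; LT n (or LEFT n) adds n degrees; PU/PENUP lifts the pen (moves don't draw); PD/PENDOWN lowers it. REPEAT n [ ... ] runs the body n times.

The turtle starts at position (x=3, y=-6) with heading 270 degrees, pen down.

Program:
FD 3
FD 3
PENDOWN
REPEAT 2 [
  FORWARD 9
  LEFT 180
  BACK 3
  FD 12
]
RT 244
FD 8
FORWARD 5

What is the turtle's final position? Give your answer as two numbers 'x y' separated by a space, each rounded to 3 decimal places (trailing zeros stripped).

Answer: 14.684 -6.301

Derivation:
Executing turtle program step by step:
Start: pos=(3,-6), heading=270, pen down
FD 3: (3,-6) -> (3,-9) [heading=270, draw]
FD 3: (3,-9) -> (3,-12) [heading=270, draw]
PD: pen down
REPEAT 2 [
  -- iteration 1/2 --
  FD 9: (3,-12) -> (3,-21) [heading=270, draw]
  LT 180: heading 270 -> 90
  BK 3: (3,-21) -> (3,-24) [heading=90, draw]
  FD 12: (3,-24) -> (3,-12) [heading=90, draw]
  -- iteration 2/2 --
  FD 9: (3,-12) -> (3,-3) [heading=90, draw]
  LT 180: heading 90 -> 270
  BK 3: (3,-3) -> (3,0) [heading=270, draw]
  FD 12: (3,0) -> (3,-12) [heading=270, draw]
]
RT 244: heading 270 -> 26
FD 8: (3,-12) -> (10.19,-8.493) [heading=26, draw]
FD 5: (10.19,-8.493) -> (14.684,-6.301) [heading=26, draw]
Final: pos=(14.684,-6.301), heading=26, 10 segment(s) drawn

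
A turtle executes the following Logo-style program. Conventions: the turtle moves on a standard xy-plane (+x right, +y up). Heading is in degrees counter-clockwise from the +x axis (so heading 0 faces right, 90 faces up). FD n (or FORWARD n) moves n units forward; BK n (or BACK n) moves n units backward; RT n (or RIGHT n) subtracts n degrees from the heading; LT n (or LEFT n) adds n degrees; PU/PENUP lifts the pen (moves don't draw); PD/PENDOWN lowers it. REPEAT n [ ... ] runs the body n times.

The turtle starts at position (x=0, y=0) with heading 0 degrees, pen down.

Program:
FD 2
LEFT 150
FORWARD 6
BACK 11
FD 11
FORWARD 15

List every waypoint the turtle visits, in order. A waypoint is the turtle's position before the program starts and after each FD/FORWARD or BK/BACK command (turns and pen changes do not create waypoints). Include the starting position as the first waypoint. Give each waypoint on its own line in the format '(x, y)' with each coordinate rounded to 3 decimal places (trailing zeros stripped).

Executing turtle program step by step:
Start: pos=(0,0), heading=0, pen down
FD 2: (0,0) -> (2,0) [heading=0, draw]
LT 150: heading 0 -> 150
FD 6: (2,0) -> (-3.196,3) [heading=150, draw]
BK 11: (-3.196,3) -> (6.33,-2.5) [heading=150, draw]
FD 11: (6.33,-2.5) -> (-3.196,3) [heading=150, draw]
FD 15: (-3.196,3) -> (-16.187,10.5) [heading=150, draw]
Final: pos=(-16.187,10.5), heading=150, 5 segment(s) drawn
Waypoints (6 total):
(0, 0)
(2, 0)
(-3.196, 3)
(6.33, -2.5)
(-3.196, 3)
(-16.187, 10.5)

Answer: (0, 0)
(2, 0)
(-3.196, 3)
(6.33, -2.5)
(-3.196, 3)
(-16.187, 10.5)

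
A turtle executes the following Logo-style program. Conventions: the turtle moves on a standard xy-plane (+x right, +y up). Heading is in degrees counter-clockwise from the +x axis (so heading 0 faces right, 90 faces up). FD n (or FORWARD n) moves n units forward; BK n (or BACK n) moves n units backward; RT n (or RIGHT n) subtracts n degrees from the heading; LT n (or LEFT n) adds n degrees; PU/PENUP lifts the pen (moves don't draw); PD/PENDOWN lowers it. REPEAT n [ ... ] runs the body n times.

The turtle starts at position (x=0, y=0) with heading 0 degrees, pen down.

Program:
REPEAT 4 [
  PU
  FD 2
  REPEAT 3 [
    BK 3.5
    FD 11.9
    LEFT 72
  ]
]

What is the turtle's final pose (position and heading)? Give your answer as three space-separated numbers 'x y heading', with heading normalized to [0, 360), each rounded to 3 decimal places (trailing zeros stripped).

Executing turtle program step by step:
Start: pos=(0,0), heading=0, pen down
REPEAT 4 [
  -- iteration 1/4 --
  PU: pen up
  FD 2: (0,0) -> (2,0) [heading=0, move]
  REPEAT 3 [
    -- iteration 1/3 --
    BK 3.5: (2,0) -> (-1.5,0) [heading=0, move]
    FD 11.9: (-1.5,0) -> (10.4,0) [heading=0, move]
    LT 72: heading 0 -> 72
    -- iteration 2/3 --
    BK 3.5: (10.4,0) -> (9.318,-3.329) [heading=72, move]
    FD 11.9: (9.318,-3.329) -> (12.996,7.989) [heading=72, move]
    LT 72: heading 72 -> 144
    -- iteration 3/3 --
    BK 3.5: (12.996,7.989) -> (15.827,5.932) [heading=144, move]
    FD 11.9: (15.827,5.932) -> (6.2,12.926) [heading=144, move]
    LT 72: heading 144 -> 216
  ]
  -- iteration 2/4 --
  PU: pen up
  FD 2: (6.2,12.926) -> (4.582,11.751) [heading=216, move]
  REPEAT 3 [
    -- iteration 1/3 --
    BK 3.5: (4.582,11.751) -> (7.414,13.808) [heading=216, move]
    FD 11.9: (7.414,13.808) -> (-2.214,6.813) [heading=216, move]
    LT 72: heading 216 -> 288
    -- iteration 2/3 --
    BK 3.5: (-2.214,6.813) -> (-3.295,10.142) [heading=288, move]
    FD 11.9: (-3.295,10.142) -> (0.382,-1.176) [heading=288, move]
    LT 72: heading 288 -> 0
    -- iteration 3/3 --
    BK 3.5: (0.382,-1.176) -> (-3.118,-1.176) [heading=0, move]
    FD 11.9: (-3.118,-1.176) -> (8.782,-1.176) [heading=0, move]
    LT 72: heading 0 -> 72
  ]
  -- iteration 3/4 --
  PU: pen up
  FD 2: (8.782,-1.176) -> (9.4,0.727) [heading=72, move]
  REPEAT 3 [
    -- iteration 1/3 --
    BK 3.5: (9.4,0.727) -> (8.318,-2.602) [heading=72, move]
    FD 11.9: (8.318,-2.602) -> (11.996,8.715) [heading=72, move]
    LT 72: heading 72 -> 144
    -- iteration 2/3 --
    BK 3.5: (11.996,8.715) -> (14.827,6.658) [heading=144, move]
    FD 11.9: (14.827,6.658) -> (5.2,13.653) [heading=144, move]
    LT 72: heading 144 -> 216
    -- iteration 3/3 --
    BK 3.5: (5.2,13.653) -> (8.032,15.71) [heading=216, move]
    FD 11.9: (8.032,15.71) -> (-1.596,8.715) [heading=216, move]
    LT 72: heading 216 -> 288
  ]
  -- iteration 4/4 --
  PU: pen up
  FD 2: (-1.596,8.715) -> (-0.978,6.813) [heading=288, move]
  REPEAT 3 [
    -- iteration 1/3 --
    BK 3.5: (-0.978,6.813) -> (-2.059,10.142) [heading=288, move]
    FD 11.9: (-2.059,10.142) -> (1.618,-1.176) [heading=288, move]
    LT 72: heading 288 -> 0
    -- iteration 2/3 --
    BK 3.5: (1.618,-1.176) -> (-1.882,-1.176) [heading=0, move]
    FD 11.9: (-1.882,-1.176) -> (10.018,-1.176) [heading=0, move]
    LT 72: heading 0 -> 72
    -- iteration 3/3 --
    BK 3.5: (10.018,-1.176) -> (8.936,-4.504) [heading=72, move]
    FD 11.9: (8.936,-4.504) -> (12.614,6.813) [heading=72, move]
    LT 72: heading 72 -> 144
  ]
]
Final: pos=(12.614,6.813), heading=144, 0 segment(s) drawn

Answer: 12.614 6.813 144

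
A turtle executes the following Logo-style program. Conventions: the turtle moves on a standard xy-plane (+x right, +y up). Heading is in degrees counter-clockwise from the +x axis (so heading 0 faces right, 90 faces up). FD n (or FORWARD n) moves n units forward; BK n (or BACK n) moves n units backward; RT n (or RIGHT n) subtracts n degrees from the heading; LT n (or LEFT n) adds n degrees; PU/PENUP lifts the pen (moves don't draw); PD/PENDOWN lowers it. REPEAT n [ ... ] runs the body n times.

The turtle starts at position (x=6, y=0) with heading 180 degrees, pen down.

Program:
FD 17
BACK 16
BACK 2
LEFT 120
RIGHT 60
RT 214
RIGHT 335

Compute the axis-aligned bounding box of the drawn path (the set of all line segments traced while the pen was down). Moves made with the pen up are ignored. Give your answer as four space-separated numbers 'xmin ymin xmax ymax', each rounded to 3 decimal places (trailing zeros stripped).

Executing turtle program step by step:
Start: pos=(6,0), heading=180, pen down
FD 17: (6,0) -> (-11,0) [heading=180, draw]
BK 16: (-11,0) -> (5,0) [heading=180, draw]
BK 2: (5,0) -> (7,0) [heading=180, draw]
LT 120: heading 180 -> 300
RT 60: heading 300 -> 240
RT 214: heading 240 -> 26
RT 335: heading 26 -> 51
Final: pos=(7,0), heading=51, 3 segment(s) drawn

Segment endpoints: x in {-11, 5, 6, 7}, y in {0, 0, 0, 0}
xmin=-11, ymin=0, xmax=7, ymax=0

Answer: -11 0 7 0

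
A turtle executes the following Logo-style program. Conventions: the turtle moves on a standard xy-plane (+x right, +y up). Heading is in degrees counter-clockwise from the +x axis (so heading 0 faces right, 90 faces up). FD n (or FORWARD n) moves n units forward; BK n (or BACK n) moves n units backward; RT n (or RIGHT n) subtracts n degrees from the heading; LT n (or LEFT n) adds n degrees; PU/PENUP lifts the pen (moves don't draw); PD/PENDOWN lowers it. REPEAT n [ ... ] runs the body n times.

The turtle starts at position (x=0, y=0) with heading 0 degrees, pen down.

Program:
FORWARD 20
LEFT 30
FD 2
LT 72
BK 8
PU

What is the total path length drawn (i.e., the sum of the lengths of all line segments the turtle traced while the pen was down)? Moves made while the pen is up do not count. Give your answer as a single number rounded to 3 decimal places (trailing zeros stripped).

Executing turtle program step by step:
Start: pos=(0,0), heading=0, pen down
FD 20: (0,0) -> (20,0) [heading=0, draw]
LT 30: heading 0 -> 30
FD 2: (20,0) -> (21.732,1) [heading=30, draw]
LT 72: heading 30 -> 102
BK 8: (21.732,1) -> (23.395,-6.825) [heading=102, draw]
PU: pen up
Final: pos=(23.395,-6.825), heading=102, 3 segment(s) drawn

Segment lengths:
  seg 1: (0,0) -> (20,0), length = 20
  seg 2: (20,0) -> (21.732,1), length = 2
  seg 3: (21.732,1) -> (23.395,-6.825), length = 8
Total = 30

Answer: 30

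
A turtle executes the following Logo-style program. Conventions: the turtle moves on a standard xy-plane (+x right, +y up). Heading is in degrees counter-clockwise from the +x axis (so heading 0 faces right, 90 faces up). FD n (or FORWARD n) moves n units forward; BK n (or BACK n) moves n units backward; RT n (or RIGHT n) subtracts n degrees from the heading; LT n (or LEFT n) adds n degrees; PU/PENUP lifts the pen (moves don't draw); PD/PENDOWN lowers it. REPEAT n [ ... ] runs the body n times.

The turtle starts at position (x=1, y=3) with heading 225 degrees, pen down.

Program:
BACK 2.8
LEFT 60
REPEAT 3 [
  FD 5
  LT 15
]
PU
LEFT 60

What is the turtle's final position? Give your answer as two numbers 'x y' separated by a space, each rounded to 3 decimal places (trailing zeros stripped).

Executing turtle program step by step:
Start: pos=(1,3), heading=225, pen down
BK 2.8: (1,3) -> (2.98,4.98) [heading=225, draw]
LT 60: heading 225 -> 285
REPEAT 3 [
  -- iteration 1/3 --
  FD 5: (2.98,4.98) -> (4.274,0.15) [heading=285, draw]
  LT 15: heading 285 -> 300
  -- iteration 2/3 --
  FD 5: (4.274,0.15) -> (6.774,-4.18) [heading=300, draw]
  LT 15: heading 300 -> 315
  -- iteration 3/3 --
  FD 5: (6.774,-4.18) -> (10.31,-7.715) [heading=315, draw]
  LT 15: heading 315 -> 330
]
PU: pen up
LT 60: heading 330 -> 30
Final: pos=(10.31,-7.715), heading=30, 4 segment(s) drawn

Answer: 10.31 -7.715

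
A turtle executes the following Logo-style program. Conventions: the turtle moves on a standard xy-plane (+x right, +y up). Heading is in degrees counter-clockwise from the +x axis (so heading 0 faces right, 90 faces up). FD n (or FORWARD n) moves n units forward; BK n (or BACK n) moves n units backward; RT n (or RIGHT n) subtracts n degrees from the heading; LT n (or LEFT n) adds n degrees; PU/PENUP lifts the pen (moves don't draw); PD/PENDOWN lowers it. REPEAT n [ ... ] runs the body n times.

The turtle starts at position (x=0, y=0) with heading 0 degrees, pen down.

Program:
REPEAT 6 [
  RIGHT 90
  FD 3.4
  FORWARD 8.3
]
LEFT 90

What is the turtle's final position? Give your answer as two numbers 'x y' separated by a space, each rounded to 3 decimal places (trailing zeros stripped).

Answer: -11.7 -11.7

Derivation:
Executing turtle program step by step:
Start: pos=(0,0), heading=0, pen down
REPEAT 6 [
  -- iteration 1/6 --
  RT 90: heading 0 -> 270
  FD 3.4: (0,0) -> (0,-3.4) [heading=270, draw]
  FD 8.3: (0,-3.4) -> (0,-11.7) [heading=270, draw]
  -- iteration 2/6 --
  RT 90: heading 270 -> 180
  FD 3.4: (0,-11.7) -> (-3.4,-11.7) [heading=180, draw]
  FD 8.3: (-3.4,-11.7) -> (-11.7,-11.7) [heading=180, draw]
  -- iteration 3/6 --
  RT 90: heading 180 -> 90
  FD 3.4: (-11.7,-11.7) -> (-11.7,-8.3) [heading=90, draw]
  FD 8.3: (-11.7,-8.3) -> (-11.7,0) [heading=90, draw]
  -- iteration 4/6 --
  RT 90: heading 90 -> 0
  FD 3.4: (-11.7,0) -> (-8.3,0) [heading=0, draw]
  FD 8.3: (-8.3,0) -> (0,0) [heading=0, draw]
  -- iteration 5/6 --
  RT 90: heading 0 -> 270
  FD 3.4: (0,0) -> (0,-3.4) [heading=270, draw]
  FD 8.3: (0,-3.4) -> (0,-11.7) [heading=270, draw]
  -- iteration 6/6 --
  RT 90: heading 270 -> 180
  FD 3.4: (0,-11.7) -> (-3.4,-11.7) [heading=180, draw]
  FD 8.3: (-3.4,-11.7) -> (-11.7,-11.7) [heading=180, draw]
]
LT 90: heading 180 -> 270
Final: pos=(-11.7,-11.7), heading=270, 12 segment(s) drawn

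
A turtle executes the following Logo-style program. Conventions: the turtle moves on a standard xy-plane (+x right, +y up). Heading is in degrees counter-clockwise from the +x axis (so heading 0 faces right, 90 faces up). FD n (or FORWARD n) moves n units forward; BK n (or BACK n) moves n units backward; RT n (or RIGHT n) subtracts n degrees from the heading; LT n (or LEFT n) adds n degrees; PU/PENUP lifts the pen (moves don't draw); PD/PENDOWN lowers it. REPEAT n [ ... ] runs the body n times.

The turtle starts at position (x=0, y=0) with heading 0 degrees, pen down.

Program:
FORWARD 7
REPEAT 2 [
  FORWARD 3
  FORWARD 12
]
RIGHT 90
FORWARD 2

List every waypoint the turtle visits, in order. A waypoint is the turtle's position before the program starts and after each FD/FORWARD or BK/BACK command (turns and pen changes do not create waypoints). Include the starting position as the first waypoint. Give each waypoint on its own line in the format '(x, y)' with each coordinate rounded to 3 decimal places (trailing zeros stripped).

Executing turtle program step by step:
Start: pos=(0,0), heading=0, pen down
FD 7: (0,0) -> (7,0) [heading=0, draw]
REPEAT 2 [
  -- iteration 1/2 --
  FD 3: (7,0) -> (10,0) [heading=0, draw]
  FD 12: (10,0) -> (22,0) [heading=0, draw]
  -- iteration 2/2 --
  FD 3: (22,0) -> (25,0) [heading=0, draw]
  FD 12: (25,0) -> (37,0) [heading=0, draw]
]
RT 90: heading 0 -> 270
FD 2: (37,0) -> (37,-2) [heading=270, draw]
Final: pos=(37,-2), heading=270, 6 segment(s) drawn
Waypoints (7 total):
(0, 0)
(7, 0)
(10, 0)
(22, 0)
(25, 0)
(37, 0)
(37, -2)

Answer: (0, 0)
(7, 0)
(10, 0)
(22, 0)
(25, 0)
(37, 0)
(37, -2)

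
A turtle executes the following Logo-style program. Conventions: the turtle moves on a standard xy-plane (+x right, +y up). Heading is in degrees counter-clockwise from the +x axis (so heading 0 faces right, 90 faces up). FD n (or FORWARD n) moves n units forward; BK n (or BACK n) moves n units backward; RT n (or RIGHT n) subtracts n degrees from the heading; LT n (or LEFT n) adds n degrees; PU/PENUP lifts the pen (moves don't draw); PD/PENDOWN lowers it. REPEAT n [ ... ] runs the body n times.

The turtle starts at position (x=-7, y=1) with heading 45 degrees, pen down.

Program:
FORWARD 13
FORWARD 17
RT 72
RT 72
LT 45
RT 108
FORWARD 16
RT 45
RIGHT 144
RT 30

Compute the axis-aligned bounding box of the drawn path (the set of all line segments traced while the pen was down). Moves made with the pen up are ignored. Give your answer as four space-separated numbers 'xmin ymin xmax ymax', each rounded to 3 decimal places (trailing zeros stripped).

Executing turtle program step by step:
Start: pos=(-7,1), heading=45, pen down
FD 13: (-7,1) -> (2.192,10.192) [heading=45, draw]
FD 17: (2.192,10.192) -> (14.213,22.213) [heading=45, draw]
RT 72: heading 45 -> 333
RT 72: heading 333 -> 261
LT 45: heading 261 -> 306
RT 108: heading 306 -> 198
FD 16: (14.213,22.213) -> (-1.004,17.269) [heading=198, draw]
RT 45: heading 198 -> 153
RT 144: heading 153 -> 9
RT 30: heading 9 -> 339
Final: pos=(-1.004,17.269), heading=339, 3 segment(s) drawn

Segment endpoints: x in {-7, -1.004, 2.192, 14.213}, y in {1, 10.192, 17.269, 22.213}
xmin=-7, ymin=1, xmax=14.213, ymax=22.213

Answer: -7 1 14.213 22.213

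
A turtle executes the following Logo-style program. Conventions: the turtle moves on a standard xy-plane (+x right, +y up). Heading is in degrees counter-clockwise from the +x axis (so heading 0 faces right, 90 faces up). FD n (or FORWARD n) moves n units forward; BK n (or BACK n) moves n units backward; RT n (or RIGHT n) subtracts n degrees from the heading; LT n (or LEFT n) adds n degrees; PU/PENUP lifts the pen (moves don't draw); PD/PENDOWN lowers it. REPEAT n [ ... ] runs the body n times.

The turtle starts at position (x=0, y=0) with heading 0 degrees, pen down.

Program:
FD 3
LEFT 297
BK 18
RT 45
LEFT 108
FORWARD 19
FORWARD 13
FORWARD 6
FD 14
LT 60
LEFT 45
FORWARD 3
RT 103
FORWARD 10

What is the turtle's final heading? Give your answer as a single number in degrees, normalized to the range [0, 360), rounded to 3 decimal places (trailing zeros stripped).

Answer: 2

Derivation:
Executing turtle program step by step:
Start: pos=(0,0), heading=0, pen down
FD 3: (0,0) -> (3,0) [heading=0, draw]
LT 297: heading 0 -> 297
BK 18: (3,0) -> (-5.172,16.038) [heading=297, draw]
RT 45: heading 297 -> 252
LT 108: heading 252 -> 0
FD 19: (-5.172,16.038) -> (13.828,16.038) [heading=0, draw]
FD 13: (13.828,16.038) -> (26.828,16.038) [heading=0, draw]
FD 6: (26.828,16.038) -> (32.828,16.038) [heading=0, draw]
FD 14: (32.828,16.038) -> (46.828,16.038) [heading=0, draw]
LT 60: heading 0 -> 60
LT 45: heading 60 -> 105
FD 3: (46.828,16.038) -> (46.052,18.936) [heading=105, draw]
RT 103: heading 105 -> 2
FD 10: (46.052,18.936) -> (56.046,19.285) [heading=2, draw]
Final: pos=(56.046,19.285), heading=2, 8 segment(s) drawn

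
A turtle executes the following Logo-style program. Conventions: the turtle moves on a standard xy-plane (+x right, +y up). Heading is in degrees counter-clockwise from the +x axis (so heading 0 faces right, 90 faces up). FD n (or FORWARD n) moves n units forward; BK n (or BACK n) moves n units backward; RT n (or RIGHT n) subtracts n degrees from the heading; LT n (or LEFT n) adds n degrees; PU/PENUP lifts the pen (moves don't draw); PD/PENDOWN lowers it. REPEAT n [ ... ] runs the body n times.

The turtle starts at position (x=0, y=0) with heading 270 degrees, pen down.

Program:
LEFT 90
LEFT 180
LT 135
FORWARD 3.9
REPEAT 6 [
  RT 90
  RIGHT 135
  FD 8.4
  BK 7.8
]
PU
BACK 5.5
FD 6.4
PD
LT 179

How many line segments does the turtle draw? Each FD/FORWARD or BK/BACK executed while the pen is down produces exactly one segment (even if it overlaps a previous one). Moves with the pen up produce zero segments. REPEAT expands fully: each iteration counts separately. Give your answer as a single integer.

Executing turtle program step by step:
Start: pos=(0,0), heading=270, pen down
LT 90: heading 270 -> 0
LT 180: heading 0 -> 180
LT 135: heading 180 -> 315
FD 3.9: (0,0) -> (2.758,-2.758) [heading=315, draw]
REPEAT 6 [
  -- iteration 1/6 --
  RT 90: heading 315 -> 225
  RT 135: heading 225 -> 90
  FD 8.4: (2.758,-2.758) -> (2.758,5.642) [heading=90, draw]
  BK 7.8: (2.758,5.642) -> (2.758,-2.158) [heading=90, draw]
  -- iteration 2/6 --
  RT 90: heading 90 -> 0
  RT 135: heading 0 -> 225
  FD 8.4: (2.758,-2.158) -> (-3.182,-8.097) [heading=225, draw]
  BK 7.8: (-3.182,-8.097) -> (2.333,-2.582) [heading=225, draw]
  -- iteration 3/6 --
  RT 90: heading 225 -> 135
  RT 135: heading 135 -> 0
  FD 8.4: (2.333,-2.582) -> (10.733,-2.582) [heading=0, draw]
  BK 7.8: (10.733,-2.582) -> (2.933,-2.582) [heading=0, draw]
  -- iteration 4/6 --
  RT 90: heading 0 -> 270
  RT 135: heading 270 -> 135
  FD 8.4: (2.933,-2.582) -> (-3.006,3.358) [heading=135, draw]
  BK 7.8: (-3.006,3.358) -> (2.509,-2.158) [heading=135, draw]
  -- iteration 5/6 --
  RT 90: heading 135 -> 45
  RT 135: heading 45 -> 270
  FD 8.4: (2.509,-2.158) -> (2.509,-10.558) [heading=270, draw]
  BK 7.8: (2.509,-10.558) -> (2.509,-2.758) [heading=270, draw]
  -- iteration 6/6 --
  RT 90: heading 270 -> 180
  RT 135: heading 180 -> 45
  FD 8.4: (2.509,-2.758) -> (8.449,3.182) [heading=45, draw]
  BK 7.8: (8.449,3.182) -> (2.933,-2.333) [heading=45, draw]
]
PU: pen up
BK 5.5: (2.933,-2.333) -> (-0.956,-6.223) [heading=45, move]
FD 6.4: (-0.956,-6.223) -> (3.57,-1.697) [heading=45, move]
PD: pen down
LT 179: heading 45 -> 224
Final: pos=(3.57,-1.697), heading=224, 13 segment(s) drawn
Segments drawn: 13

Answer: 13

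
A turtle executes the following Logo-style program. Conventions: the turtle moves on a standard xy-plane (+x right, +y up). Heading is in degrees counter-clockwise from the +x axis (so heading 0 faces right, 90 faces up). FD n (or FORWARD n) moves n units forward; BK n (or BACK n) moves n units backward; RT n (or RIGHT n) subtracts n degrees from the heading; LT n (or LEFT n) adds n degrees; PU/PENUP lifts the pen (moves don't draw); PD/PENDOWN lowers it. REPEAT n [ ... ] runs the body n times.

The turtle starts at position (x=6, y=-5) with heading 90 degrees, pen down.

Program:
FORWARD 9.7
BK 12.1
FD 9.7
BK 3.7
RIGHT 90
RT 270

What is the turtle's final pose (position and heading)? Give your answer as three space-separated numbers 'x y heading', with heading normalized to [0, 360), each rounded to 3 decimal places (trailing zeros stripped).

Executing turtle program step by step:
Start: pos=(6,-5), heading=90, pen down
FD 9.7: (6,-5) -> (6,4.7) [heading=90, draw]
BK 12.1: (6,4.7) -> (6,-7.4) [heading=90, draw]
FD 9.7: (6,-7.4) -> (6,2.3) [heading=90, draw]
BK 3.7: (6,2.3) -> (6,-1.4) [heading=90, draw]
RT 90: heading 90 -> 0
RT 270: heading 0 -> 90
Final: pos=(6,-1.4), heading=90, 4 segment(s) drawn

Answer: 6 -1.4 90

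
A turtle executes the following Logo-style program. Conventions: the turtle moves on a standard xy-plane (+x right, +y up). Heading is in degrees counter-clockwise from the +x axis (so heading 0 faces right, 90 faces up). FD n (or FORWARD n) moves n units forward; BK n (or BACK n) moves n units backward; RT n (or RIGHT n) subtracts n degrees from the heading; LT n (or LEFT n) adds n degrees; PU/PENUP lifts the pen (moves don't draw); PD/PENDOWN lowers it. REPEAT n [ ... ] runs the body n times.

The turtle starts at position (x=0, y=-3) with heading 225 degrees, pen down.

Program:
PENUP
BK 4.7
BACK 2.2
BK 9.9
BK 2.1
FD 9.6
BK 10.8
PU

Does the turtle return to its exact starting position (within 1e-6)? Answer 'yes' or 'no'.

Executing turtle program step by step:
Start: pos=(0,-3), heading=225, pen down
PU: pen up
BK 4.7: (0,-3) -> (3.323,0.323) [heading=225, move]
BK 2.2: (3.323,0.323) -> (4.879,1.879) [heading=225, move]
BK 9.9: (4.879,1.879) -> (11.879,8.879) [heading=225, move]
BK 2.1: (11.879,8.879) -> (13.364,10.364) [heading=225, move]
FD 9.6: (13.364,10.364) -> (6.576,3.576) [heading=225, move]
BK 10.8: (6.576,3.576) -> (14.213,11.213) [heading=225, move]
PU: pen up
Final: pos=(14.213,11.213), heading=225, 0 segment(s) drawn

Start position: (0, -3)
Final position: (14.213, 11.213)
Distance = 20.1; >= 1e-6 -> NOT closed

Answer: no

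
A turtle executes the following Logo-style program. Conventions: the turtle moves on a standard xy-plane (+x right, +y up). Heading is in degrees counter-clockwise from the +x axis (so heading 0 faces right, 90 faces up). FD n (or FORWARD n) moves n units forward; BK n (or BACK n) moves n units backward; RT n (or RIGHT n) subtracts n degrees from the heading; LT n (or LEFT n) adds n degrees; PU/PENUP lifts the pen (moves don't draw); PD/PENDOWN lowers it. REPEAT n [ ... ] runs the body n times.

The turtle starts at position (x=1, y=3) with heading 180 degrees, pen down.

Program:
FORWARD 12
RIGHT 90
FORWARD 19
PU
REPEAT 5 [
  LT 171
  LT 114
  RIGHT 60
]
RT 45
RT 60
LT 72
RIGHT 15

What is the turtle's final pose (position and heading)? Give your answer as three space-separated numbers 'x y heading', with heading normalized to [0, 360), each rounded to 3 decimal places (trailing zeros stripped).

Executing turtle program step by step:
Start: pos=(1,3), heading=180, pen down
FD 12: (1,3) -> (-11,3) [heading=180, draw]
RT 90: heading 180 -> 90
FD 19: (-11,3) -> (-11,22) [heading=90, draw]
PU: pen up
REPEAT 5 [
  -- iteration 1/5 --
  LT 171: heading 90 -> 261
  LT 114: heading 261 -> 15
  RT 60: heading 15 -> 315
  -- iteration 2/5 --
  LT 171: heading 315 -> 126
  LT 114: heading 126 -> 240
  RT 60: heading 240 -> 180
  -- iteration 3/5 --
  LT 171: heading 180 -> 351
  LT 114: heading 351 -> 105
  RT 60: heading 105 -> 45
  -- iteration 4/5 --
  LT 171: heading 45 -> 216
  LT 114: heading 216 -> 330
  RT 60: heading 330 -> 270
  -- iteration 5/5 --
  LT 171: heading 270 -> 81
  LT 114: heading 81 -> 195
  RT 60: heading 195 -> 135
]
RT 45: heading 135 -> 90
RT 60: heading 90 -> 30
LT 72: heading 30 -> 102
RT 15: heading 102 -> 87
Final: pos=(-11,22), heading=87, 2 segment(s) drawn

Answer: -11 22 87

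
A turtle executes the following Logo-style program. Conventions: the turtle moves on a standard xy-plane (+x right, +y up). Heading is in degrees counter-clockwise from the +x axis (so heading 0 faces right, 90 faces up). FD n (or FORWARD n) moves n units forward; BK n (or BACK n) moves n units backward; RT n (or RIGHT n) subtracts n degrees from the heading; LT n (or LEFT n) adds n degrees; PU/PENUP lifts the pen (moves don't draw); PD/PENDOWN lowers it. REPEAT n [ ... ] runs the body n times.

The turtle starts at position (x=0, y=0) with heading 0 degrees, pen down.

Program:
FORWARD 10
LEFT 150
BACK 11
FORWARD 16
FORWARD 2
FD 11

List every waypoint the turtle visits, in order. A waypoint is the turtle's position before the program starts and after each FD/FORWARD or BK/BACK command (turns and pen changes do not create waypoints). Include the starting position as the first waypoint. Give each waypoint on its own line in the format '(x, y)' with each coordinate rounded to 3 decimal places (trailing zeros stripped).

Answer: (0, 0)
(10, 0)
(19.526, -5.5)
(5.67, 2.5)
(3.938, 3.5)
(-5.588, 9)

Derivation:
Executing turtle program step by step:
Start: pos=(0,0), heading=0, pen down
FD 10: (0,0) -> (10,0) [heading=0, draw]
LT 150: heading 0 -> 150
BK 11: (10,0) -> (19.526,-5.5) [heading=150, draw]
FD 16: (19.526,-5.5) -> (5.67,2.5) [heading=150, draw]
FD 2: (5.67,2.5) -> (3.938,3.5) [heading=150, draw]
FD 11: (3.938,3.5) -> (-5.588,9) [heading=150, draw]
Final: pos=(-5.588,9), heading=150, 5 segment(s) drawn
Waypoints (6 total):
(0, 0)
(10, 0)
(19.526, -5.5)
(5.67, 2.5)
(3.938, 3.5)
(-5.588, 9)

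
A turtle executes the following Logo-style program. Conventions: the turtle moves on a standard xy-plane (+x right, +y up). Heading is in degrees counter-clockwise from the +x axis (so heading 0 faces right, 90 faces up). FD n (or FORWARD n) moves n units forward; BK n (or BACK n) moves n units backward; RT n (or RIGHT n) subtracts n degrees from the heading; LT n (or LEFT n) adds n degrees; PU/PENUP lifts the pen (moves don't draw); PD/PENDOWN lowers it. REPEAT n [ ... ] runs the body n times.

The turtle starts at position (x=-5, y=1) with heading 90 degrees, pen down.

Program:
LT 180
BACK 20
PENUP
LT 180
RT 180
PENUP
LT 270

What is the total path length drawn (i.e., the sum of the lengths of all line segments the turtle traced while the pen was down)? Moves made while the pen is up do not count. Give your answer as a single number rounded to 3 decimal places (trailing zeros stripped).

Executing turtle program step by step:
Start: pos=(-5,1), heading=90, pen down
LT 180: heading 90 -> 270
BK 20: (-5,1) -> (-5,21) [heading=270, draw]
PU: pen up
LT 180: heading 270 -> 90
RT 180: heading 90 -> 270
PU: pen up
LT 270: heading 270 -> 180
Final: pos=(-5,21), heading=180, 1 segment(s) drawn

Segment lengths:
  seg 1: (-5,1) -> (-5,21), length = 20
Total = 20

Answer: 20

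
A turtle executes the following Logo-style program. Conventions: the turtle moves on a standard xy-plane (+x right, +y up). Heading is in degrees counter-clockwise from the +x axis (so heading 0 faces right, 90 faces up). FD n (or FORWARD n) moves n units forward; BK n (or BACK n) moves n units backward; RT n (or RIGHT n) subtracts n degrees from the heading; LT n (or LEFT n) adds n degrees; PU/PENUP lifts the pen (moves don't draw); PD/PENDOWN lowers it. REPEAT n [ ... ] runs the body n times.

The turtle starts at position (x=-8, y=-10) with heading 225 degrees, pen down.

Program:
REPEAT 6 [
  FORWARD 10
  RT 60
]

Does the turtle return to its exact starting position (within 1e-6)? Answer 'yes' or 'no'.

Executing turtle program step by step:
Start: pos=(-8,-10), heading=225, pen down
REPEAT 6 [
  -- iteration 1/6 --
  FD 10: (-8,-10) -> (-15.071,-17.071) [heading=225, draw]
  RT 60: heading 225 -> 165
  -- iteration 2/6 --
  FD 10: (-15.071,-17.071) -> (-24.73,-14.483) [heading=165, draw]
  RT 60: heading 165 -> 105
  -- iteration 3/6 --
  FD 10: (-24.73,-14.483) -> (-27.319,-4.824) [heading=105, draw]
  RT 60: heading 105 -> 45
  -- iteration 4/6 --
  FD 10: (-27.319,-4.824) -> (-20.247,2.247) [heading=45, draw]
  RT 60: heading 45 -> 345
  -- iteration 5/6 --
  FD 10: (-20.247,2.247) -> (-10.588,-0.341) [heading=345, draw]
  RT 60: heading 345 -> 285
  -- iteration 6/6 --
  FD 10: (-10.588,-0.341) -> (-8,-10) [heading=285, draw]
  RT 60: heading 285 -> 225
]
Final: pos=(-8,-10), heading=225, 6 segment(s) drawn

Start position: (-8, -10)
Final position: (-8, -10)
Distance = 0; < 1e-6 -> CLOSED

Answer: yes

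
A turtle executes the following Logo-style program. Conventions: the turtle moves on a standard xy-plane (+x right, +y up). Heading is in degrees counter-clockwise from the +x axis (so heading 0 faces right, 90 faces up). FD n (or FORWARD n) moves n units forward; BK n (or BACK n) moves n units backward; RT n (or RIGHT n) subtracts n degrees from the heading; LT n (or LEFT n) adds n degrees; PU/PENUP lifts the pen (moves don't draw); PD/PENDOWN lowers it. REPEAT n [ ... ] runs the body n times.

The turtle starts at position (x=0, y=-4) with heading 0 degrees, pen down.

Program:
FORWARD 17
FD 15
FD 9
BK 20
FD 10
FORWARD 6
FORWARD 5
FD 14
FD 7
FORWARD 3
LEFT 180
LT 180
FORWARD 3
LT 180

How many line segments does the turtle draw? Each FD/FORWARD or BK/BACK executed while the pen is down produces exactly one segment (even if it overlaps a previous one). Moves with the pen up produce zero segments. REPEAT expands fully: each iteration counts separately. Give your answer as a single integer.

Answer: 11

Derivation:
Executing turtle program step by step:
Start: pos=(0,-4), heading=0, pen down
FD 17: (0,-4) -> (17,-4) [heading=0, draw]
FD 15: (17,-4) -> (32,-4) [heading=0, draw]
FD 9: (32,-4) -> (41,-4) [heading=0, draw]
BK 20: (41,-4) -> (21,-4) [heading=0, draw]
FD 10: (21,-4) -> (31,-4) [heading=0, draw]
FD 6: (31,-4) -> (37,-4) [heading=0, draw]
FD 5: (37,-4) -> (42,-4) [heading=0, draw]
FD 14: (42,-4) -> (56,-4) [heading=0, draw]
FD 7: (56,-4) -> (63,-4) [heading=0, draw]
FD 3: (63,-4) -> (66,-4) [heading=0, draw]
LT 180: heading 0 -> 180
LT 180: heading 180 -> 0
FD 3: (66,-4) -> (69,-4) [heading=0, draw]
LT 180: heading 0 -> 180
Final: pos=(69,-4), heading=180, 11 segment(s) drawn
Segments drawn: 11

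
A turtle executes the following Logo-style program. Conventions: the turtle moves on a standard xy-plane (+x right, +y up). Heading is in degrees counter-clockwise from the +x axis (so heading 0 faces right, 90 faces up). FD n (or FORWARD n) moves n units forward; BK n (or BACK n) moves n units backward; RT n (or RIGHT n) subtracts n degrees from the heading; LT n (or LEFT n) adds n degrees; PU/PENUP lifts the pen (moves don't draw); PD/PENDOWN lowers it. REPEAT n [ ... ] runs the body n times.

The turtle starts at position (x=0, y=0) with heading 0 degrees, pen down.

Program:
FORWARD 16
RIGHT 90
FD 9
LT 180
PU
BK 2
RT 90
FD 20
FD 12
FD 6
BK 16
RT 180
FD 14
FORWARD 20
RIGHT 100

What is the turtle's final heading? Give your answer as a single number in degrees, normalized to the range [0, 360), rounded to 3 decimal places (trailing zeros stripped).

Answer: 80

Derivation:
Executing turtle program step by step:
Start: pos=(0,0), heading=0, pen down
FD 16: (0,0) -> (16,0) [heading=0, draw]
RT 90: heading 0 -> 270
FD 9: (16,0) -> (16,-9) [heading=270, draw]
LT 180: heading 270 -> 90
PU: pen up
BK 2: (16,-9) -> (16,-11) [heading=90, move]
RT 90: heading 90 -> 0
FD 20: (16,-11) -> (36,-11) [heading=0, move]
FD 12: (36,-11) -> (48,-11) [heading=0, move]
FD 6: (48,-11) -> (54,-11) [heading=0, move]
BK 16: (54,-11) -> (38,-11) [heading=0, move]
RT 180: heading 0 -> 180
FD 14: (38,-11) -> (24,-11) [heading=180, move]
FD 20: (24,-11) -> (4,-11) [heading=180, move]
RT 100: heading 180 -> 80
Final: pos=(4,-11), heading=80, 2 segment(s) drawn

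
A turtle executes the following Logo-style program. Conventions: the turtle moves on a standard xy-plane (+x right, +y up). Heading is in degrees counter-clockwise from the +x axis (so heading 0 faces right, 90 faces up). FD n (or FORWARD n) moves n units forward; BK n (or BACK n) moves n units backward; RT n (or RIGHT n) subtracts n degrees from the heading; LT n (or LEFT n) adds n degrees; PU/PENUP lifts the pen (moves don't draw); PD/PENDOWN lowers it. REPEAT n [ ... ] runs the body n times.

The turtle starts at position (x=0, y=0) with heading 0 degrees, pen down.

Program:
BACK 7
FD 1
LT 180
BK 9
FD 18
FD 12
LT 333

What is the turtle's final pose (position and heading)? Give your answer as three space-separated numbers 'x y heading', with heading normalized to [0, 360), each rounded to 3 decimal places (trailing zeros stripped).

Answer: -27 0 153

Derivation:
Executing turtle program step by step:
Start: pos=(0,0), heading=0, pen down
BK 7: (0,0) -> (-7,0) [heading=0, draw]
FD 1: (-7,0) -> (-6,0) [heading=0, draw]
LT 180: heading 0 -> 180
BK 9: (-6,0) -> (3,0) [heading=180, draw]
FD 18: (3,0) -> (-15,0) [heading=180, draw]
FD 12: (-15,0) -> (-27,0) [heading=180, draw]
LT 333: heading 180 -> 153
Final: pos=(-27,0), heading=153, 5 segment(s) drawn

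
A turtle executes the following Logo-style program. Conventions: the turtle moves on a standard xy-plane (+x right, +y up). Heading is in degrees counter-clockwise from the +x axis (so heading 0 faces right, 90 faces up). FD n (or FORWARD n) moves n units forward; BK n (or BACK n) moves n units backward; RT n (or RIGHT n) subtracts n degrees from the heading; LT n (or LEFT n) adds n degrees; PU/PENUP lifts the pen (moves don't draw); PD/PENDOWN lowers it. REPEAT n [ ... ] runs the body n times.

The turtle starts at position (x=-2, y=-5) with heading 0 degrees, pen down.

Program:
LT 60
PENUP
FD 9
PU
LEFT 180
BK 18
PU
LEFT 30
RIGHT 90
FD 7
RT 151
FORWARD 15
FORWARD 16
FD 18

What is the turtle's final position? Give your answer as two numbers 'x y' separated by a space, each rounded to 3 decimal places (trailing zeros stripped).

Executing turtle program step by step:
Start: pos=(-2,-5), heading=0, pen down
LT 60: heading 0 -> 60
PU: pen up
FD 9: (-2,-5) -> (2.5,2.794) [heading=60, move]
PU: pen up
LT 180: heading 60 -> 240
BK 18: (2.5,2.794) -> (11.5,18.383) [heading=240, move]
PU: pen up
LT 30: heading 240 -> 270
RT 90: heading 270 -> 180
FD 7: (11.5,18.383) -> (4.5,18.383) [heading=180, move]
RT 151: heading 180 -> 29
FD 15: (4.5,18.383) -> (17.619,25.655) [heading=29, move]
FD 16: (17.619,25.655) -> (31.613,33.412) [heading=29, move]
FD 18: (31.613,33.412) -> (47.356,42.138) [heading=29, move]
Final: pos=(47.356,42.138), heading=29, 0 segment(s) drawn

Answer: 47.356 42.138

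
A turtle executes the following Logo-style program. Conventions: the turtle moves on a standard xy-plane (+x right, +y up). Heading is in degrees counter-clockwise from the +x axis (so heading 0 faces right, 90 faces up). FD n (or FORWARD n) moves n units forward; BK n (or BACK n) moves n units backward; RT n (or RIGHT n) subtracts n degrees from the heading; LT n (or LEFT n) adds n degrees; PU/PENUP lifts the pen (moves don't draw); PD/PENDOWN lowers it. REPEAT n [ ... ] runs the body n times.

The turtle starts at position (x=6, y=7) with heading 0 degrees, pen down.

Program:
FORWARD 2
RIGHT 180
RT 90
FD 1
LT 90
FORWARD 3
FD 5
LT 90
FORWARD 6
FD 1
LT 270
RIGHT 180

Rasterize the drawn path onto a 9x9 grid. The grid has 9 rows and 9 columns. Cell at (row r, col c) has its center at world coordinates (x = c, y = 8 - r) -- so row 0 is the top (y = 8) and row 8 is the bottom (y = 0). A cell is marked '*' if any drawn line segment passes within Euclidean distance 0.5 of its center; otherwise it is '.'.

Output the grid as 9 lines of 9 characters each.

Segment 0: (6,7) -> (8,7)
Segment 1: (8,7) -> (8,8)
Segment 2: (8,8) -> (5,8)
Segment 3: (5,8) -> (0,8)
Segment 4: (0,8) -> (0,2)
Segment 5: (0,2) -> (0,1)

Answer: *********
*.....***
*........
*........
*........
*........
*........
*........
.........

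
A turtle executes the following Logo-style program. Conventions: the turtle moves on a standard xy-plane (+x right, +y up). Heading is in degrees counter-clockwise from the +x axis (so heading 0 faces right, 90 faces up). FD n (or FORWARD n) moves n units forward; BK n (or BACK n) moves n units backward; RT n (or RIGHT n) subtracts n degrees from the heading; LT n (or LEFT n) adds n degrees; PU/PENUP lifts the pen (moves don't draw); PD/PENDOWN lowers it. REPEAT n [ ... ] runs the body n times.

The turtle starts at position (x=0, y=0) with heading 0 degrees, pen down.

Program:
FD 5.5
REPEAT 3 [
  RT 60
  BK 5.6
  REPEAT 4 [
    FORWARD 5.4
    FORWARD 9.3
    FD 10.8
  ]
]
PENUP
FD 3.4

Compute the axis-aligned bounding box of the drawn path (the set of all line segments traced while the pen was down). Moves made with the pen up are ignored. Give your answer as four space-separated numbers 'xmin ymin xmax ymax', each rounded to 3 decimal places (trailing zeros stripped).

Answer: -90.9 -166.97 56.5 4.85

Derivation:
Executing turtle program step by step:
Start: pos=(0,0), heading=0, pen down
FD 5.5: (0,0) -> (5.5,0) [heading=0, draw]
REPEAT 3 [
  -- iteration 1/3 --
  RT 60: heading 0 -> 300
  BK 5.6: (5.5,0) -> (2.7,4.85) [heading=300, draw]
  REPEAT 4 [
    -- iteration 1/4 --
    FD 5.4: (2.7,4.85) -> (5.4,0.173) [heading=300, draw]
    FD 9.3: (5.4,0.173) -> (10.05,-7.881) [heading=300, draw]
    FD 10.8: (10.05,-7.881) -> (15.45,-17.234) [heading=300, draw]
    -- iteration 2/4 --
    FD 5.4: (15.45,-17.234) -> (18.15,-21.91) [heading=300, draw]
    FD 9.3: (18.15,-21.91) -> (22.8,-29.964) [heading=300, draw]
    FD 10.8: (22.8,-29.964) -> (28.2,-39.318) [heading=300, draw]
    -- iteration 3/4 --
    FD 5.4: (28.2,-39.318) -> (30.9,-43.994) [heading=300, draw]
    FD 9.3: (30.9,-43.994) -> (35.55,-52.048) [heading=300, draw]
    FD 10.8: (35.55,-52.048) -> (40.95,-61.401) [heading=300, draw]
    -- iteration 4/4 --
    FD 5.4: (40.95,-61.401) -> (43.65,-66.078) [heading=300, draw]
    FD 9.3: (43.65,-66.078) -> (48.3,-74.132) [heading=300, draw]
    FD 10.8: (48.3,-74.132) -> (53.7,-83.485) [heading=300, draw]
  ]
  -- iteration 2/3 --
  RT 60: heading 300 -> 240
  BK 5.6: (53.7,-83.485) -> (56.5,-78.635) [heading=240, draw]
  REPEAT 4 [
    -- iteration 1/4 --
    FD 5.4: (56.5,-78.635) -> (53.8,-83.312) [heading=240, draw]
    FD 9.3: (53.8,-83.312) -> (49.15,-91.366) [heading=240, draw]
    FD 10.8: (49.15,-91.366) -> (43.75,-100.719) [heading=240, draw]
    -- iteration 2/4 --
    FD 5.4: (43.75,-100.719) -> (41.05,-105.395) [heading=240, draw]
    FD 9.3: (41.05,-105.395) -> (36.4,-113.449) [heading=240, draw]
    FD 10.8: (36.4,-113.449) -> (31,-122.802) [heading=240, draw]
    -- iteration 3/4 --
    FD 5.4: (31,-122.802) -> (28.3,-127.479) [heading=240, draw]
    FD 9.3: (28.3,-127.479) -> (23.65,-135.533) [heading=240, draw]
    FD 10.8: (23.65,-135.533) -> (18.25,-144.886) [heading=240, draw]
    -- iteration 4/4 --
    FD 5.4: (18.25,-144.886) -> (15.55,-149.563) [heading=240, draw]
    FD 9.3: (15.55,-149.563) -> (10.9,-157.617) [heading=240, draw]
    FD 10.8: (10.9,-157.617) -> (5.5,-166.97) [heading=240, draw]
  ]
  -- iteration 3/3 --
  RT 60: heading 240 -> 180
  BK 5.6: (5.5,-166.97) -> (11.1,-166.97) [heading=180, draw]
  REPEAT 4 [
    -- iteration 1/4 --
    FD 5.4: (11.1,-166.97) -> (5.7,-166.97) [heading=180, draw]
    FD 9.3: (5.7,-166.97) -> (-3.6,-166.97) [heading=180, draw]
    FD 10.8: (-3.6,-166.97) -> (-14.4,-166.97) [heading=180, draw]
    -- iteration 2/4 --
    FD 5.4: (-14.4,-166.97) -> (-19.8,-166.97) [heading=180, draw]
    FD 9.3: (-19.8,-166.97) -> (-29.1,-166.97) [heading=180, draw]
    FD 10.8: (-29.1,-166.97) -> (-39.9,-166.97) [heading=180, draw]
    -- iteration 3/4 --
    FD 5.4: (-39.9,-166.97) -> (-45.3,-166.97) [heading=180, draw]
    FD 9.3: (-45.3,-166.97) -> (-54.6,-166.97) [heading=180, draw]
    FD 10.8: (-54.6,-166.97) -> (-65.4,-166.97) [heading=180, draw]
    -- iteration 4/4 --
    FD 5.4: (-65.4,-166.97) -> (-70.8,-166.97) [heading=180, draw]
    FD 9.3: (-70.8,-166.97) -> (-80.1,-166.97) [heading=180, draw]
    FD 10.8: (-80.1,-166.97) -> (-90.9,-166.97) [heading=180, draw]
  ]
]
PU: pen up
FD 3.4: (-90.9,-166.97) -> (-94.3,-166.97) [heading=180, move]
Final: pos=(-94.3,-166.97), heading=180, 40 segment(s) drawn

Segment endpoints: x in {-90.9, -80.1, -70.8, -65.4, -54.6, -45.3, -39.9, -29.1, -19.8, -14.4, -3.6, 0, 2.7, 5.4, 5.5, 5.5, 5.7, 10.05, 10.9, 11.1, 15.45, 15.55, 18.15, 18.25, 22.8, 23.65, 28.2, 28.3, 30.9, 31, 35.55, 36.4, 40.95, 41.05, 43.65, 43.75, 48.3, 49.15, 53.7, 53.8, 56.5}, y in {-166.97, -157.617, -149.563, -144.886, -135.533, -127.479, -122.802, -113.449, -105.395, -100.719, -91.366, -83.485, -83.312, -78.635, -74.132, -66.078, -61.401, -52.048, -43.994, -39.318, -29.964, -21.91, -17.234, -7.881, 0, 0.173, 4.85}
xmin=-90.9, ymin=-166.97, xmax=56.5, ymax=4.85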